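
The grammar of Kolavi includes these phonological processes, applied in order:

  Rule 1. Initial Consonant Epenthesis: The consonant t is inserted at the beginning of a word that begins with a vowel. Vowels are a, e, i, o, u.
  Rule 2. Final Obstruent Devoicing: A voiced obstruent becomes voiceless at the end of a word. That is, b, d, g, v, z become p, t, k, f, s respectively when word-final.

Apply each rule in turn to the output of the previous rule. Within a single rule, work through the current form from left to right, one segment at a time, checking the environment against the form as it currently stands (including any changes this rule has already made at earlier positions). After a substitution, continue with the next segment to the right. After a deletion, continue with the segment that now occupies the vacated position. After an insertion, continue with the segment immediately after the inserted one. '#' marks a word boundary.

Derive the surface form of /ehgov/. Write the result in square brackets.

[tehgof]

Rule 1 Initial Consonant Epenthesis: [ehgov] → [tehgov]
Rule 2 Final Obstruent Devoicing: [tehgov] → [tehgof]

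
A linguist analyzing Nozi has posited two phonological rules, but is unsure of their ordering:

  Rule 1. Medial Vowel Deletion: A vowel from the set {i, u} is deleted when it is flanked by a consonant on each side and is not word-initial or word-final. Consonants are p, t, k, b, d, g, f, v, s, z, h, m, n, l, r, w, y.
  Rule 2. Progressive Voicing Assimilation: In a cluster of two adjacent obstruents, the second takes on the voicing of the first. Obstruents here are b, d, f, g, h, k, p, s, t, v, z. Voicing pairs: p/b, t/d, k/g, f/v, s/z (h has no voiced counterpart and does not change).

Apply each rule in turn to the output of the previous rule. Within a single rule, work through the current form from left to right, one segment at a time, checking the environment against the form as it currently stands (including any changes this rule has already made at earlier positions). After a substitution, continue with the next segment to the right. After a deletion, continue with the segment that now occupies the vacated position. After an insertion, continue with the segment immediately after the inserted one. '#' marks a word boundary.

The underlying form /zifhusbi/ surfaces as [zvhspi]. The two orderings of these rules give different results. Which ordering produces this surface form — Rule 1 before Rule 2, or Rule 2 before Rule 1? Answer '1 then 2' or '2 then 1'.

Order 1 then 2:
  1 Medial Vowel Deletion: [zifhusbi] → [zfhsbi]
  2 Progressive Voicing Assimilation: [zfhsbi] → [zvhspi]
  result: [zvhspi]
Order 2 then 1:
  2 Progressive Voicing Assimilation: [zifhusbi] → [zifhuspi]
  1 Medial Vowel Deletion: [zifhuspi] → [zfhspi]
  result: [zfhspi]

1 then 2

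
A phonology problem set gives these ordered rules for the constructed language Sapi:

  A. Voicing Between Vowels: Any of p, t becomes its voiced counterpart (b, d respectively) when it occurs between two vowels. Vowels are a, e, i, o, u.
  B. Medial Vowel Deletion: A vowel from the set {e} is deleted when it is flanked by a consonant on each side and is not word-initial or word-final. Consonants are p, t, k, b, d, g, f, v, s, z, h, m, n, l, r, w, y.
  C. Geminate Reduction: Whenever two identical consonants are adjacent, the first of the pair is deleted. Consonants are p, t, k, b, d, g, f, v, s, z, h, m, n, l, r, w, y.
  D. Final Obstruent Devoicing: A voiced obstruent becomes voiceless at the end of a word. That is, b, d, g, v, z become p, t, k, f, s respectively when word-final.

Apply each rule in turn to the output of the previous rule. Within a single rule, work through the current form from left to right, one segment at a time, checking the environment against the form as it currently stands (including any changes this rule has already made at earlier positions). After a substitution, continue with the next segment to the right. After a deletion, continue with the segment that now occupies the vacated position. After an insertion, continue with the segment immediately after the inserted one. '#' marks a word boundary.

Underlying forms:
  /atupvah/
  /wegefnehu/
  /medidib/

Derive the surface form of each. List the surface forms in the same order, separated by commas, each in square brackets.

/atupvah/:
  A Voicing Between Vowels: [atupvah] → [adupvah]
  B Medial Vowel Deletion: no change — [adupvah]
  C Geminate Reduction: no change — [adupvah]
  D Final Obstruent Devoicing: no change — [adupvah]
/wegefnehu/:
  A Voicing Between Vowels: no change — [wegefnehu]
  B Medial Vowel Deletion: [wegefnehu] → [wgfnhu]
  C Geminate Reduction: no change — [wgfnhu]
  D Final Obstruent Devoicing: no change — [wgfnhu]
/medidib/:
  A Voicing Between Vowels: no change — [medidib]
  B Medial Vowel Deletion: [medidib] → [mdidib]
  C Geminate Reduction: no change — [mdidib]
  D Final Obstruent Devoicing: [mdidib] → [mdidip]

[adupvah], [wgfnhu], [mdidip]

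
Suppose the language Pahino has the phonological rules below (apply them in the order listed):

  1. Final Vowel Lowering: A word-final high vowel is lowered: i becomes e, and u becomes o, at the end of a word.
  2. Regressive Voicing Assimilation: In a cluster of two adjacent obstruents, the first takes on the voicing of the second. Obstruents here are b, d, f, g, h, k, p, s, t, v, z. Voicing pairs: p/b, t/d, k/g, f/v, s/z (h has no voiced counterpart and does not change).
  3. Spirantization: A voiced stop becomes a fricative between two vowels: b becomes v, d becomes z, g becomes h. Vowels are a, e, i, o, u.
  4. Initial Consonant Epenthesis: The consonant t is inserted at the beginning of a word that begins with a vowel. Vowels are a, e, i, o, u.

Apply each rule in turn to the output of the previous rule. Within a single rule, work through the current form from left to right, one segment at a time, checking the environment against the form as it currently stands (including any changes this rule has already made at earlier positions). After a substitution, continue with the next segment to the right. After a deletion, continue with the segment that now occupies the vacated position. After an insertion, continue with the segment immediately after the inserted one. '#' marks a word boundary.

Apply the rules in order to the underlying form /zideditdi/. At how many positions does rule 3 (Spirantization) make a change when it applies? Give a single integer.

1 Final Vowel Lowering: [zideditdi] → [zideditde]
2 Regressive Voicing Assimilation: [zideditde] → [zidedidde]
3 Spirantization: [zidedidde] → [zizezidde]
4 Initial Consonant Epenthesis: no change — [zizezidde]
Rule 3 changed 2 position(s).

2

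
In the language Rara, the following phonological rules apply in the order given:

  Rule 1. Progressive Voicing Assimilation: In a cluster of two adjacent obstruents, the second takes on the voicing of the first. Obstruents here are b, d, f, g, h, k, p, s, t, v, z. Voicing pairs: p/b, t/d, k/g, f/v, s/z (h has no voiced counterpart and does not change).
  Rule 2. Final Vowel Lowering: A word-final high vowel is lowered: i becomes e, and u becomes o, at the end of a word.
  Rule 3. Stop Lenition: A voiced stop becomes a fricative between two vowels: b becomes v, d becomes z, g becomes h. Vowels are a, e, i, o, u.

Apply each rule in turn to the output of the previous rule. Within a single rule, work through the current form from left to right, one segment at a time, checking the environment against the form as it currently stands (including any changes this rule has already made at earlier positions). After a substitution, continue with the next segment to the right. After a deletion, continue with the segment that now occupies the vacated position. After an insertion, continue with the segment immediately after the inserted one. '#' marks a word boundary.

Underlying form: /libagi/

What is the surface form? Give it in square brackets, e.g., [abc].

Rule 1 Progressive Voicing Assimilation: no change — [libagi]
Rule 2 Final Vowel Lowering: [libagi] → [libage]
Rule 3 Stop Lenition: [libage] → [livahe]

[livahe]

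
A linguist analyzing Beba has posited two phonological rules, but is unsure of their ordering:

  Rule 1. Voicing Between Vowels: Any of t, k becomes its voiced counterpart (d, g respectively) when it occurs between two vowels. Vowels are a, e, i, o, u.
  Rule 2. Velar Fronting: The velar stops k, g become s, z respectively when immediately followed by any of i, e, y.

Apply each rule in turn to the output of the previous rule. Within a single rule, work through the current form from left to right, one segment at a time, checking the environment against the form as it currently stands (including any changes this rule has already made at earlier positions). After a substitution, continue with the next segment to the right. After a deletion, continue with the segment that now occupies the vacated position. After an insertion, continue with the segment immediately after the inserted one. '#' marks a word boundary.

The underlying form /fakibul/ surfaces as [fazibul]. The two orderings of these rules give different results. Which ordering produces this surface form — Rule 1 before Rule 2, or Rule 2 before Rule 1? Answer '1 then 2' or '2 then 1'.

Order 1 then 2:
  1 Voicing Between Vowels: [fakibul] → [fagibul]
  2 Velar Fronting: [fagibul] → [fazibul]
  result: [fazibul]
Order 2 then 1:
  2 Velar Fronting: [fakibul] → [fasibul]
  1 Voicing Between Vowels: no change — [fasibul]
  result: [fasibul]

1 then 2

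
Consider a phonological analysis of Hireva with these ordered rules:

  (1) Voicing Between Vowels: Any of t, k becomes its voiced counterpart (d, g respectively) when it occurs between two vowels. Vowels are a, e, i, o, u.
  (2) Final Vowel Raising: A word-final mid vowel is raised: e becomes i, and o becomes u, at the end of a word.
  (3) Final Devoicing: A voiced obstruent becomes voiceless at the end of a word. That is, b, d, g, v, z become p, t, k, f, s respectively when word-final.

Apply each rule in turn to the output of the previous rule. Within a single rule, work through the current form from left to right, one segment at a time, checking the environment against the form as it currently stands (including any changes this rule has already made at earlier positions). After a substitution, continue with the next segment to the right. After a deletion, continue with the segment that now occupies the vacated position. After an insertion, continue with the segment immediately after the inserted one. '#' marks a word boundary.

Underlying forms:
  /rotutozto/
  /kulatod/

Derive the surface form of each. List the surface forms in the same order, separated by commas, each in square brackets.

[rodudoztu], [kuladot]

/rotutozto/:
  (1) Voicing Between Vowels: [rotutozto] → [rodudozto]
  (2) Final Vowel Raising: [rodudozto] → [rodudoztu]
  (3) Final Devoicing: no change — [rodudoztu]
/kulatod/:
  (1) Voicing Between Vowels: [kulatod] → [kuladod]
  (2) Final Vowel Raising: no change — [kuladod]
  (3) Final Devoicing: [kuladod] → [kuladot]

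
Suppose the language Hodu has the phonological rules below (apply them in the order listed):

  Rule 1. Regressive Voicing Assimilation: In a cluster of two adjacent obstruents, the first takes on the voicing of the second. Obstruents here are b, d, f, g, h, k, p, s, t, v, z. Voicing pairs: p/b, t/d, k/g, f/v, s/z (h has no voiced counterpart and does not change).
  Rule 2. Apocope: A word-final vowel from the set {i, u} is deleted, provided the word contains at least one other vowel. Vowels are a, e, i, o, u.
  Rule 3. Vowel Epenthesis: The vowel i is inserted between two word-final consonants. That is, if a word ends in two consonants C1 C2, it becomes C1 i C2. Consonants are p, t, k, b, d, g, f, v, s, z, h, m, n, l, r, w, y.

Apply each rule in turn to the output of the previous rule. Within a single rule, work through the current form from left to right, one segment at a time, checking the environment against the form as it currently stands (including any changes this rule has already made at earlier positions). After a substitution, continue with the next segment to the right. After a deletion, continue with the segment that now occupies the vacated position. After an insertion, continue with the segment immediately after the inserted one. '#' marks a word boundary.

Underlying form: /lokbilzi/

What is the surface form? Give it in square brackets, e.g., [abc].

Rule 1 Regressive Voicing Assimilation: [lokbilzi] → [logbilzi]
Rule 2 Apocope: [logbilzi] → [logbilz]
Rule 3 Vowel Epenthesis: [logbilz] → [logbiliz]

[logbiliz]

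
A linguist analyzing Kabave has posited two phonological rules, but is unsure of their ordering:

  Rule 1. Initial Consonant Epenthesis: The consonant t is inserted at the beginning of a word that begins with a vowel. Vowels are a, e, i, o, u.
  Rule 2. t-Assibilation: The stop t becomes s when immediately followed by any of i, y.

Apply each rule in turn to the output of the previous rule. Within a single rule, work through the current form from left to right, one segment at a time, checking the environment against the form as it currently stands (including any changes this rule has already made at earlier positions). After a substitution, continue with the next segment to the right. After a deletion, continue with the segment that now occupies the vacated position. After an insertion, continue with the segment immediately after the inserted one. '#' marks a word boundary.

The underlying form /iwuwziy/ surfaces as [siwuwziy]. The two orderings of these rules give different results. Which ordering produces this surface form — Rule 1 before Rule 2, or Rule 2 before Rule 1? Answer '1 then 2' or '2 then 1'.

1 then 2

Order 1 then 2:
  1 Initial Consonant Epenthesis: [iwuwziy] → [tiwuwziy]
  2 t-Assibilation: [tiwuwziy] → [siwuwziy]
  result: [siwuwziy]
Order 2 then 1:
  2 t-Assibilation: no change — [iwuwziy]
  1 Initial Consonant Epenthesis: [iwuwziy] → [tiwuwziy]
  result: [tiwuwziy]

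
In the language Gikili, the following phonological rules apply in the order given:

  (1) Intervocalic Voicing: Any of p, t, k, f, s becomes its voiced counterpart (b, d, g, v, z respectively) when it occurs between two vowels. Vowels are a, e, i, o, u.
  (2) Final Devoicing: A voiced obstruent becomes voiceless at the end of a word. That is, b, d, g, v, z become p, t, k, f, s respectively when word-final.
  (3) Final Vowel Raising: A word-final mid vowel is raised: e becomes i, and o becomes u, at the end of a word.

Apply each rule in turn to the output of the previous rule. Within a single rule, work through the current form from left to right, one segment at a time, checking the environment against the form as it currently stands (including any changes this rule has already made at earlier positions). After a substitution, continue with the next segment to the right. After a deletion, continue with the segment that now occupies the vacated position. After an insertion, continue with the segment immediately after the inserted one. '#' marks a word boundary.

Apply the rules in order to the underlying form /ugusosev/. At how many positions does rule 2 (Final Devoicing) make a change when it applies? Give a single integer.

1

(1) Intervocalic Voicing: [ugusosev] → [uguzozev]
(2) Final Devoicing: [uguzozev] → [uguzozef]
(3) Final Vowel Raising: no change — [uguzozef]
Rule 2 changed 1 position(s).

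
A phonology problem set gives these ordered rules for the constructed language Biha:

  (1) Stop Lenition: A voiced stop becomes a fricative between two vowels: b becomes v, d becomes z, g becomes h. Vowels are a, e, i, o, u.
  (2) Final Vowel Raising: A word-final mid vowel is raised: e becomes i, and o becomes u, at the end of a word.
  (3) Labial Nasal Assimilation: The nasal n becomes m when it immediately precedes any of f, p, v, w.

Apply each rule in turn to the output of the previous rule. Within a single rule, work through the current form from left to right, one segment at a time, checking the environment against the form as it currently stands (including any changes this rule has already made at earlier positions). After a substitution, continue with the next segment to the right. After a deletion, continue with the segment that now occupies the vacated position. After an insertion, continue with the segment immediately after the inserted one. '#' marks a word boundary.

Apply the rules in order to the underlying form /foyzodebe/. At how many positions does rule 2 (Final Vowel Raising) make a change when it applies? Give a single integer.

(1) Stop Lenition: [foyzodebe] → [foyzozeve]
(2) Final Vowel Raising: [foyzozeve] → [foyzozevi]
(3) Labial Nasal Assimilation: no change — [foyzozevi]
Rule 2 changed 1 position(s).

1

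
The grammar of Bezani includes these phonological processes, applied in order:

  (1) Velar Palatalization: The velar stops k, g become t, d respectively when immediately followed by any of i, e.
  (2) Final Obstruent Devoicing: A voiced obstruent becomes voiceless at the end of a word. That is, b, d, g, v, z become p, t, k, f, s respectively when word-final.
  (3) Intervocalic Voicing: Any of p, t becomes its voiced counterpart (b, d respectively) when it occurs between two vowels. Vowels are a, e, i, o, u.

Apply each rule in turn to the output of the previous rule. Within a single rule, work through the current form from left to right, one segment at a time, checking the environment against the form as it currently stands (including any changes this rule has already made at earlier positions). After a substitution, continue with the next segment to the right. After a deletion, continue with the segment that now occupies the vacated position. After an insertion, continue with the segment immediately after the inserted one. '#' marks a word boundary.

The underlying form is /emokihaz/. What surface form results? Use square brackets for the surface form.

[emodihas]

(1) Velar Palatalization: [emokihaz] → [emotihaz]
(2) Final Obstruent Devoicing: [emotihaz] → [emotihas]
(3) Intervocalic Voicing: [emotihas] → [emodihas]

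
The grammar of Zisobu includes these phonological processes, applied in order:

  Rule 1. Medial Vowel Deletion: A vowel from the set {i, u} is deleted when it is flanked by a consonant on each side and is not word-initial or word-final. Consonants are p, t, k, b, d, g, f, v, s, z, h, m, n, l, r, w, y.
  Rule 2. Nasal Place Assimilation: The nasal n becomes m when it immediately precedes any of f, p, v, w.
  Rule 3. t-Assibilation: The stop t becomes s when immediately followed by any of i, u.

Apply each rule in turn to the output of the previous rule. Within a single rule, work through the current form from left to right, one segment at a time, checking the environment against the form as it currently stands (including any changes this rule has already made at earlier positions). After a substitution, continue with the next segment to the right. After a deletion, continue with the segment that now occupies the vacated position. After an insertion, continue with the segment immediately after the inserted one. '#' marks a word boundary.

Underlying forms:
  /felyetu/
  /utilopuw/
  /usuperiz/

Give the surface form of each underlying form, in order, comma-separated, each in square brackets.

/felyetu/:
  Rule 1 Medial Vowel Deletion: no change — [felyetu]
  Rule 2 Nasal Place Assimilation: no change — [felyetu]
  Rule 3 t-Assibilation: [felyetu] → [felyesu]
/utilopuw/:
  Rule 1 Medial Vowel Deletion: [utilopuw] → [utlopw]
  Rule 2 Nasal Place Assimilation: no change — [utlopw]
  Rule 3 t-Assibilation: no change — [utlopw]
/usuperiz/:
  Rule 1 Medial Vowel Deletion: [usuperiz] → [usperz]
  Rule 2 Nasal Place Assimilation: no change — [usperz]
  Rule 3 t-Assibilation: no change — [usperz]

[felyesu], [utlopw], [usperz]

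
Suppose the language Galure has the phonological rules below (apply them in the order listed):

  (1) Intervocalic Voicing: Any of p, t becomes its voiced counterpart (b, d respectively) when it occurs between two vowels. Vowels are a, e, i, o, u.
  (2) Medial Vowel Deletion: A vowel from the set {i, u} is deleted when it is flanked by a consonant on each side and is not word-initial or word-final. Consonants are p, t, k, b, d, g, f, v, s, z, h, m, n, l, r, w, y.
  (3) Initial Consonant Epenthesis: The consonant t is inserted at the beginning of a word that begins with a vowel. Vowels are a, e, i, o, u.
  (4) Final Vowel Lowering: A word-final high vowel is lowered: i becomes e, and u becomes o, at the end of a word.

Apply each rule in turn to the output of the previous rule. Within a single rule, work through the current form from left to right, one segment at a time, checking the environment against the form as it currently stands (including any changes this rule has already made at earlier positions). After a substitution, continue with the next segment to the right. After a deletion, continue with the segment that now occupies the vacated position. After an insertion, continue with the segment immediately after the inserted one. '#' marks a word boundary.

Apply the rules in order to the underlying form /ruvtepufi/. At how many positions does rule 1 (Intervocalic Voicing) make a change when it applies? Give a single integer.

(1) Intervocalic Voicing: [ruvtepufi] → [ruvtebufi]
(2) Medial Vowel Deletion: [ruvtebufi] → [rvtebfi]
(3) Initial Consonant Epenthesis: no change — [rvtebfi]
(4) Final Vowel Lowering: [rvtebfi] → [rvtebfe]
Rule 1 changed 1 position(s).

1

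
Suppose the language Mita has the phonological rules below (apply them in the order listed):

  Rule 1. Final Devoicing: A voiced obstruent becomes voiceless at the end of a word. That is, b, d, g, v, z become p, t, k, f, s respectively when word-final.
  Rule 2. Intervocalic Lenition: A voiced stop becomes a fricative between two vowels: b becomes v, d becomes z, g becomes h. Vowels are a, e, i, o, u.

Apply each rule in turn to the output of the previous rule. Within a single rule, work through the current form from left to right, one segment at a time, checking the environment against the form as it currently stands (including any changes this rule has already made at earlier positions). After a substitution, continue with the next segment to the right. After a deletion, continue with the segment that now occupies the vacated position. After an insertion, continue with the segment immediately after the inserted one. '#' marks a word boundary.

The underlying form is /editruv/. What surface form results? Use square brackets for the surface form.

Rule 1 Final Devoicing: [editruv] → [editruf]
Rule 2 Intervocalic Lenition: [editruf] → [ezitruf]

[ezitruf]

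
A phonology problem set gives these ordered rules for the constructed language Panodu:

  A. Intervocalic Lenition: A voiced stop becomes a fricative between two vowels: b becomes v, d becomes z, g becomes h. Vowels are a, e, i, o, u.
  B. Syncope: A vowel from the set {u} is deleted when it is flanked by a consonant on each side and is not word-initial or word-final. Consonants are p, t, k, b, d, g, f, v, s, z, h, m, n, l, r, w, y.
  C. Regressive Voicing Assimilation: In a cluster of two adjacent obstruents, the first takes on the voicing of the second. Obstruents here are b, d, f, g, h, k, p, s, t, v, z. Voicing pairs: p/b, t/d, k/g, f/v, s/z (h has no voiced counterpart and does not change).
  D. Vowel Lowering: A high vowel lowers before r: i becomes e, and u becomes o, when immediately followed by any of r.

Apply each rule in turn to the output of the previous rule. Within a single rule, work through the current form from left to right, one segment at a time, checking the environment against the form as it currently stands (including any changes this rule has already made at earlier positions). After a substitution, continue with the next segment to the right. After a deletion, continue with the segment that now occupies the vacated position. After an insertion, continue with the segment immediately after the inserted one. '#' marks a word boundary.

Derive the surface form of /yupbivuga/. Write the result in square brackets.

[ybbifha]

A Intervocalic Lenition: [yupbivuga] → [yupbivuha]
B Syncope: [yupbivuha] → [ypbivha]
C Regressive Voicing Assimilation: [ypbivha] → [ybbifha]
D Vowel Lowering: no change — [ybbifha]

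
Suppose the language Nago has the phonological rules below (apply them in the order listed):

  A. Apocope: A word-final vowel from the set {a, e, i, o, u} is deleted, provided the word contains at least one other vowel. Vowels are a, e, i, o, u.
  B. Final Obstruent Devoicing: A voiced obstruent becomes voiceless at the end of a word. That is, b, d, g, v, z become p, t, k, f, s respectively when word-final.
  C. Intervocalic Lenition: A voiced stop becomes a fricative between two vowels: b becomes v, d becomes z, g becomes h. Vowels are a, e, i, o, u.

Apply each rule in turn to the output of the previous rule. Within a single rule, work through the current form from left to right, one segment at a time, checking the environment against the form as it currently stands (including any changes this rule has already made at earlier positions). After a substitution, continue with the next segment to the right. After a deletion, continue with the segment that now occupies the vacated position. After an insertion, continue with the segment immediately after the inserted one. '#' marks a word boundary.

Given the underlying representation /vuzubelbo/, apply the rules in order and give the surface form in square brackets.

A Apocope: [vuzubelbo] → [vuzubelb]
B Final Obstruent Devoicing: [vuzubelb] → [vuzubelp]
C Intervocalic Lenition: [vuzubelp] → [vuzuvelp]

[vuzuvelp]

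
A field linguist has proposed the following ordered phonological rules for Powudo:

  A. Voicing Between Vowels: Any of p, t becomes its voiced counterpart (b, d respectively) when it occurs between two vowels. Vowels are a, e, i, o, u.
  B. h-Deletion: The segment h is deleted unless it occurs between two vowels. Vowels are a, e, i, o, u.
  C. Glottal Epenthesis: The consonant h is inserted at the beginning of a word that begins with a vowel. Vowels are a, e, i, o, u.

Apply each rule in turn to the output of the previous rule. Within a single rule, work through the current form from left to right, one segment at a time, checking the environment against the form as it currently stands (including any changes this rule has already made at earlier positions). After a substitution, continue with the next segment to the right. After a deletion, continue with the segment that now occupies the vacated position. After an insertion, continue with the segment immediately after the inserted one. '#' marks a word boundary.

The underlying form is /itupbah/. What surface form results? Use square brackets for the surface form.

[hidupba]

A Voicing Between Vowels: [itupbah] → [idupbah]
B h-Deletion: [idupbah] → [idupba]
C Glottal Epenthesis: [idupba] → [hidupba]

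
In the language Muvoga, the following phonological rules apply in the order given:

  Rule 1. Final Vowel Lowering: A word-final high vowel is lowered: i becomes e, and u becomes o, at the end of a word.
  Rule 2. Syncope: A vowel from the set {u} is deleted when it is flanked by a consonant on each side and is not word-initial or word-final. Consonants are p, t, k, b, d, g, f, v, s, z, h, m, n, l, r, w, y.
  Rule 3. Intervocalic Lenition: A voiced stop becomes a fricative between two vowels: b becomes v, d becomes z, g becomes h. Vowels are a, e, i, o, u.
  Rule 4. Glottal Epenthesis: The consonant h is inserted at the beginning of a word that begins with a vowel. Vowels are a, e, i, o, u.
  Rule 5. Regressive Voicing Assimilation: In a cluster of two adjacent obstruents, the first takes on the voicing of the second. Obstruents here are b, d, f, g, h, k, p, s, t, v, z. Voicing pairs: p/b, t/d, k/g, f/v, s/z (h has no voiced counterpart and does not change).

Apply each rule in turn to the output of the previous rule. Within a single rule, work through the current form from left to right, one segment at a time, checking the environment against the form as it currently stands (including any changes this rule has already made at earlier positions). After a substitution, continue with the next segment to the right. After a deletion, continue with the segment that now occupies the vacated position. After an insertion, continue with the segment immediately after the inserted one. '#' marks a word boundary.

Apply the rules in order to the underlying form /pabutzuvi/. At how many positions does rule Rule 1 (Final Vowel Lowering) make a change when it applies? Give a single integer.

Rule 1 Final Vowel Lowering: [pabutzuvi] → [pabutzuve]
Rule 2 Syncope: [pabutzuve] → [pabtzve]
Rule 3 Intervocalic Lenition: no change — [pabtzve]
Rule 4 Glottal Epenthesis: no change — [pabtzve]
Rule 5 Regressive Voicing Assimilation: [pabtzve] → [papdzve]
Rule Rule 1 changed 1 position(s).

1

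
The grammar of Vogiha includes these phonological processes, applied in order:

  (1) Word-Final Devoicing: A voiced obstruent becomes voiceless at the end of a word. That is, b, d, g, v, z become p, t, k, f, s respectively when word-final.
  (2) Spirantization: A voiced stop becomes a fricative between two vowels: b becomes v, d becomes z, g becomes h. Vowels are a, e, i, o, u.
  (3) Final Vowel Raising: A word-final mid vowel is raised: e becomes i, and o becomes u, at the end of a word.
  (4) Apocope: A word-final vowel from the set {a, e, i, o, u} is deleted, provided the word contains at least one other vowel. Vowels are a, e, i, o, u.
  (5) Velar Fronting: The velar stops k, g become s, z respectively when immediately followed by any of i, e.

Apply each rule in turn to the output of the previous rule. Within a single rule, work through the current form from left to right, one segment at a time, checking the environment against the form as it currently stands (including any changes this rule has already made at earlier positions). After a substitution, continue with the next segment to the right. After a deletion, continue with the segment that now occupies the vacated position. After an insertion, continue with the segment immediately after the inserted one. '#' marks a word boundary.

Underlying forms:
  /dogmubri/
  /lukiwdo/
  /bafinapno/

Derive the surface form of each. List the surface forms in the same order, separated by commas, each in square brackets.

[dogmubr], [lusiwd], [bafinapn]

/dogmubri/:
  (1) Word-Final Devoicing: no change — [dogmubri]
  (2) Spirantization: no change — [dogmubri]
  (3) Final Vowel Raising: no change — [dogmubri]
  (4) Apocope: [dogmubri] → [dogmubr]
  (5) Velar Fronting: no change — [dogmubr]
/lukiwdo/:
  (1) Word-Final Devoicing: no change — [lukiwdo]
  (2) Spirantization: no change — [lukiwdo]
  (3) Final Vowel Raising: [lukiwdo] → [lukiwdu]
  (4) Apocope: [lukiwdu] → [lukiwd]
  (5) Velar Fronting: [lukiwd] → [lusiwd]
/bafinapno/:
  (1) Word-Final Devoicing: no change — [bafinapno]
  (2) Spirantization: no change — [bafinapno]
  (3) Final Vowel Raising: [bafinapno] → [bafinapnu]
  (4) Apocope: [bafinapnu] → [bafinapn]
  (5) Velar Fronting: no change — [bafinapn]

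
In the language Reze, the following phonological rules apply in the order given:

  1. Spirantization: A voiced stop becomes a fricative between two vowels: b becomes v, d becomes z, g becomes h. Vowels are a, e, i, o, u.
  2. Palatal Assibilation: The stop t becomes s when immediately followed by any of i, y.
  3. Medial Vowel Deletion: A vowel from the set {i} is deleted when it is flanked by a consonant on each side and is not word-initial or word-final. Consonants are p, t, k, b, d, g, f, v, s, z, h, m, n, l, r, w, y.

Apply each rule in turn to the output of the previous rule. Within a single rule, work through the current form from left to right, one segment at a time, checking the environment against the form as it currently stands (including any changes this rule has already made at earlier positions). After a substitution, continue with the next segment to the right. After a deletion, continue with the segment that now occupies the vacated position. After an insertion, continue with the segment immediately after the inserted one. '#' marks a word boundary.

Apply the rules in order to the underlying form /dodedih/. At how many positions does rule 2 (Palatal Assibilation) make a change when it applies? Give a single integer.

1 Spirantization: [dodedih] → [dozezih]
2 Palatal Assibilation: no change — [dozezih]
3 Medial Vowel Deletion: [dozezih] → [dozezh]
Rule 2 changed 0 position(s).

0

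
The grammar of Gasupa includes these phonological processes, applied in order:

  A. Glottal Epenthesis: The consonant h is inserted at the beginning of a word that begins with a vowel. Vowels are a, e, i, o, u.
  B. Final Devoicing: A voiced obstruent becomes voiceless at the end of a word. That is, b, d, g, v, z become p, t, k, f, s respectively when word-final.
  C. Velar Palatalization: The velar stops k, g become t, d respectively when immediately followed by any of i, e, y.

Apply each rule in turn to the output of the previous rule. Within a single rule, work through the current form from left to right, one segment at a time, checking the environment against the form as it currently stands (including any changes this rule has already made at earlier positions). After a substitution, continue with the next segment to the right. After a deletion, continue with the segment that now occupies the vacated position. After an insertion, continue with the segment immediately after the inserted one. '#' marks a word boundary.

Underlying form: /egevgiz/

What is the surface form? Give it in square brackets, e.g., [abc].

[hedevdis]

A Glottal Epenthesis: [egevgiz] → [hegevgiz]
B Final Devoicing: [hegevgiz] → [hegevgis]
C Velar Palatalization: [hegevgis] → [hedevdis]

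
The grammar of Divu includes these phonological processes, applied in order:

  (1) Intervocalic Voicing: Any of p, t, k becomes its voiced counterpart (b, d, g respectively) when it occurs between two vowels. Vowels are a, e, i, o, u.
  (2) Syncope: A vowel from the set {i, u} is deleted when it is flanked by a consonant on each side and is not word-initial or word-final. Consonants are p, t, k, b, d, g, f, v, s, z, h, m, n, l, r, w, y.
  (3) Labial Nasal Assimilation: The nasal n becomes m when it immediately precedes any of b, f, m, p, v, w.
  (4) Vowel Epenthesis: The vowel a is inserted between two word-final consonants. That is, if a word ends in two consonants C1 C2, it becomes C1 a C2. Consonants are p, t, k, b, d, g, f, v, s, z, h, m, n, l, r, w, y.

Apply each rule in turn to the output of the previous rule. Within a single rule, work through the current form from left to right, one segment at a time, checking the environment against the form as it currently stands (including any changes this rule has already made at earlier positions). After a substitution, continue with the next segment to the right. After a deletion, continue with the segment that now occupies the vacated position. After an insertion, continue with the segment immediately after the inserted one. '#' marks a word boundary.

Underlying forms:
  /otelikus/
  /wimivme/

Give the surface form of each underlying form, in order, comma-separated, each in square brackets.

/otelikus/:
  (1) Intervocalic Voicing: [otelikus] → [odeligus]
  (2) Syncope: [odeligus] → [odelgs]
  (3) Labial Nasal Assimilation: no change — [odelgs]
  (4) Vowel Epenthesis: [odelgs] → [odelgas]
/wimivme/:
  (1) Intervocalic Voicing: no change — [wimivme]
  (2) Syncope: [wimivme] → [wmvme]
  (3) Labial Nasal Assimilation: no change — [wmvme]
  (4) Vowel Epenthesis: no change — [wmvme]

[odelgas], [wmvme]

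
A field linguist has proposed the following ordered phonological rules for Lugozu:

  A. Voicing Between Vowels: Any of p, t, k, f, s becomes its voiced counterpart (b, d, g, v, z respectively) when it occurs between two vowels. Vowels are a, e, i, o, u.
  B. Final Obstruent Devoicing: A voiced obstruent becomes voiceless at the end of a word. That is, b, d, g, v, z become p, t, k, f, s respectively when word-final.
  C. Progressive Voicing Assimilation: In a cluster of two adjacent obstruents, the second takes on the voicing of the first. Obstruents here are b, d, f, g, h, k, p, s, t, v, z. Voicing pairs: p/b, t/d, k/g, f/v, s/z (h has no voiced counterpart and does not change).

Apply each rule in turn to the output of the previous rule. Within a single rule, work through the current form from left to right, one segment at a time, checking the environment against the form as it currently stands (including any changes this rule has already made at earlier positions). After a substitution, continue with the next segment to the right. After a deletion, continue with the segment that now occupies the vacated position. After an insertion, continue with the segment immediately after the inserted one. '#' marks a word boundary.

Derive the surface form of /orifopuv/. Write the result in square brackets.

A Voicing Between Vowels: [orifopuv] → [orivobuv]
B Final Obstruent Devoicing: [orivobuv] → [orivobuf]
C Progressive Voicing Assimilation: no change — [orivobuf]

[orivobuf]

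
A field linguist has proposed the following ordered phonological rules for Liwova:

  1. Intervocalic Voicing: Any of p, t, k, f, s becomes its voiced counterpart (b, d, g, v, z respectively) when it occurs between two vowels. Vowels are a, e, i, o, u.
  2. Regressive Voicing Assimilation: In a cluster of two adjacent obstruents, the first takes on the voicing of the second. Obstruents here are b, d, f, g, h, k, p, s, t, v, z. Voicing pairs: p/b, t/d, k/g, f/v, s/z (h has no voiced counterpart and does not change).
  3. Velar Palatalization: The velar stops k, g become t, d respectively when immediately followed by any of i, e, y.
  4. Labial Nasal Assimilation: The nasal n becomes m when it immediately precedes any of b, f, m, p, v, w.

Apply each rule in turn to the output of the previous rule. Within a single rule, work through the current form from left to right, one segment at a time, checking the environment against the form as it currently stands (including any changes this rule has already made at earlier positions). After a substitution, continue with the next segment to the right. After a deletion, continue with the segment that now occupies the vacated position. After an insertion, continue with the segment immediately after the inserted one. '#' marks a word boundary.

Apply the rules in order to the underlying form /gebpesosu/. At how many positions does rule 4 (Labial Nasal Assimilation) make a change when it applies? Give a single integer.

1 Intervocalic Voicing: [gebpesosu] → [gebpezozu]
2 Regressive Voicing Assimilation: [gebpezozu] → [geppezozu]
3 Velar Palatalization: [geppezozu] → [deppezozu]
4 Labial Nasal Assimilation: no change — [deppezozu]
Rule 4 changed 0 position(s).

0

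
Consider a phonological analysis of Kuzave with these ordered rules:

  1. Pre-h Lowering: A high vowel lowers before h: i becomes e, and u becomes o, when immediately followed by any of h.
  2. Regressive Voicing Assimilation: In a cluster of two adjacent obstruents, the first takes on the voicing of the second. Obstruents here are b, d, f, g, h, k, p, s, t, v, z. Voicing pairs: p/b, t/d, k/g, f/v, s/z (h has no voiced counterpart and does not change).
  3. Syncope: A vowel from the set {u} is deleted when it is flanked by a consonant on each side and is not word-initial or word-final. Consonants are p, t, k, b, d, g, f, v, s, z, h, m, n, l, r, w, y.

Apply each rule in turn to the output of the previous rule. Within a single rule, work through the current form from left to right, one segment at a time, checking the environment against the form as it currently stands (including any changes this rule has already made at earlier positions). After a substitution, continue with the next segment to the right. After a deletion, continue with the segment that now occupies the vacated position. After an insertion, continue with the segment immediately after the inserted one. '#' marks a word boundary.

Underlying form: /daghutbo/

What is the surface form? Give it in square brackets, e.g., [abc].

1 Pre-h Lowering: no change — [daghutbo]
2 Regressive Voicing Assimilation: [daghutbo] → [dakhudbo]
3 Syncope: [dakhudbo] → [dakhdbo]

[dakhdbo]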